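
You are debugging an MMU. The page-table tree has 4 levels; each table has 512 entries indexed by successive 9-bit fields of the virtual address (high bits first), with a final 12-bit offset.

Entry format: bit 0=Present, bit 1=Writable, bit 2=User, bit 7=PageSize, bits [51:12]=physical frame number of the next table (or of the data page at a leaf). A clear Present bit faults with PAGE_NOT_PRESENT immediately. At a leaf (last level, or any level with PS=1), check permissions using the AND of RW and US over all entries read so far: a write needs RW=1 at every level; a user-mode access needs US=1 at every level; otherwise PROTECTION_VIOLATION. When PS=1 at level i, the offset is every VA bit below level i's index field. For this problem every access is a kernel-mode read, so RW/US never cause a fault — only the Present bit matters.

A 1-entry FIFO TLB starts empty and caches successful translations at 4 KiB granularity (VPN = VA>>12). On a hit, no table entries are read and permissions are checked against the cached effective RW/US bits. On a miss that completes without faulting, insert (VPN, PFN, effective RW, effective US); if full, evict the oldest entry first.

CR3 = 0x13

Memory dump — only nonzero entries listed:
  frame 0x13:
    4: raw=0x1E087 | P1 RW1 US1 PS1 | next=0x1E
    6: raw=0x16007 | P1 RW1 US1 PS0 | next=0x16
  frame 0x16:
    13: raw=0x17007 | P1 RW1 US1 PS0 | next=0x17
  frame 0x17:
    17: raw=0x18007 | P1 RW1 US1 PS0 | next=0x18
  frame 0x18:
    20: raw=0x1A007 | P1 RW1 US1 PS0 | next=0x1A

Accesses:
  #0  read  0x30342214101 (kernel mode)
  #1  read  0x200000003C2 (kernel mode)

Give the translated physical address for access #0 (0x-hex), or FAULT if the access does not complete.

Trace:
#0 VA=0x30342214101 (r,kernel):
  [0] read 0x13 idx=6: raw=0x16007 flags P=1 W=1 U=1 S=0
  [1] read 0x16 idx=13: raw=0x17007 flags P=1 W=1 U=1 S=0
  [2] read 0x17 idx=17: raw=0x18007 flags P=1 W=1 U=1 S=0
  [3] read 0x18 idx=20: raw=0x1A007 flags P=1 W=1 U=1 S=0
  ✓ 0x1A101  — 4 lookups
#1 VA=0x200000003C2 (r,kernel):
  [0] read 0x13 idx=4: raw=0x1E087 flags P=1 W=1 U=1 S=1
  ✓ 0x1E3C2 (huge @L0)  — 1 lookups

Access #0 PA: 0x1A101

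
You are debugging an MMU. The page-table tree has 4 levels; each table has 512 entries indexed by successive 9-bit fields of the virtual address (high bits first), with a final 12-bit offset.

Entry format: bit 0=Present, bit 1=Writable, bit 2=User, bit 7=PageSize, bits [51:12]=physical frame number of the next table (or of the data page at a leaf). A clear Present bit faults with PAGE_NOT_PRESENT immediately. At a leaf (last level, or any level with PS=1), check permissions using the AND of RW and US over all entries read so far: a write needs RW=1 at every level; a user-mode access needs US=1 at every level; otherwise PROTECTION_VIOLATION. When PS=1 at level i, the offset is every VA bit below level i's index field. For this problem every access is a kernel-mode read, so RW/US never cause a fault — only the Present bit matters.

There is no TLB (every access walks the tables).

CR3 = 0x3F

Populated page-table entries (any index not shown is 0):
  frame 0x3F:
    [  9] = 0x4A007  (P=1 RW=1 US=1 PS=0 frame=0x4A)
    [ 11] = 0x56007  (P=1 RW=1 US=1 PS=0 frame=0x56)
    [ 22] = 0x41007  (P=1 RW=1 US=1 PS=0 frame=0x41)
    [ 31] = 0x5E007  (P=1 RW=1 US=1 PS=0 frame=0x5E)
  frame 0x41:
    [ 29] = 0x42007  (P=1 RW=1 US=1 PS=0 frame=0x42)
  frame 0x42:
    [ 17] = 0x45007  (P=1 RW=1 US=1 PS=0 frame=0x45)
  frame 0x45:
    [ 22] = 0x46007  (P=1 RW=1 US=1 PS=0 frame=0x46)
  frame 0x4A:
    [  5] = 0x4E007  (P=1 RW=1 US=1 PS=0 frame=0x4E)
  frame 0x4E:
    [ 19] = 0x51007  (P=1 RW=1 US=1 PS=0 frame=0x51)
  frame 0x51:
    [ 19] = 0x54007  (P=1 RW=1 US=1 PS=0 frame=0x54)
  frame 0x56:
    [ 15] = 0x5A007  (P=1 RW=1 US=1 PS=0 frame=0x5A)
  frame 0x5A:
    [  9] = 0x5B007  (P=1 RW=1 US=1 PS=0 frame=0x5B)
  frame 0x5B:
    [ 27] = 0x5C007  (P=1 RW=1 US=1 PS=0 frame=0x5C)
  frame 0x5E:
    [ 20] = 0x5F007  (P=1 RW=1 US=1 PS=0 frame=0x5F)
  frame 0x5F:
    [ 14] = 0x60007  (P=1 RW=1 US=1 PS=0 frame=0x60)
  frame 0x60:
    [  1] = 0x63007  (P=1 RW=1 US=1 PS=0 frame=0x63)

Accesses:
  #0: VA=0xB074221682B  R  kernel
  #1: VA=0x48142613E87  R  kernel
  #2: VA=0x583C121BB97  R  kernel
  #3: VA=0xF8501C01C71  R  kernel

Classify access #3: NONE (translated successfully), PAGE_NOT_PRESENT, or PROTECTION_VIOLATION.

Per-access translation:
#0 VA=0xB074221682B (r,kernel):
  L0 @0x3F[22] → 0x41007  P=1,RW=1,US=1,PS=0
  L1 @0x41[29] → 0x42007  P=1,RW=1,US=1,PS=0
  L2 @0x42[17] → 0x45007  P=1,RW=1,US=1,PS=0
  L3 @0x45[22] → 0x46007  P=1,RW=1,US=1,PS=0
  ⇒ phys 0x4682B  [4 reads]
#1 VA=0x48142613E87 (r,kernel):
  L0 @0x3F[9] → 0x4A007  P=1,RW=1,US=1,PS=0
  L1 @0x4A[5] → 0x4E007  P=1,RW=1,US=1,PS=0
  L2 @0x4E[19] → 0x51007  P=1,RW=1,US=1,PS=0
  L3 @0x51[19] → 0x54007  P=1,RW=1,US=1,PS=0
  ⇒ phys 0x54E87  [4 reads]
#2 VA=0x583C121BB97 (r,kernel):
  L0 @0x3F[11] → 0x56007  P=1,RW=1,US=1,PS=0
  L1 @0x56[15] → 0x5A007  P=1,RW=1,US=1,PS=0
  L2 @0x5A[9] → 0x5B007  P=1,RW=1,US=1,PS=0
  L3 @0x5B[27] → 0x5C007  P=1,RW=1,US=1,PS=0
  ⇒ phys 0x5CB97  [4 reads]
#3 VA=0xF8501C01C71 (r,kernel):
  L0 @0x3F[31] → 0x5E007  P=1,RW=1,US=1,PS=0
  L1 @0x5E[20] → 0x5F007  P=1,RW=1,US=1,PS=0
  L2 @0x5F[14] → 0x60007  P=1,RW=1,US=1,PS=0
  L3 @0x60[1] → 0x63007  P=1,RW=1,US=1,PS=0
  ⇒ phys 0x63C71  [4 reads]

Access #3 fault: NONE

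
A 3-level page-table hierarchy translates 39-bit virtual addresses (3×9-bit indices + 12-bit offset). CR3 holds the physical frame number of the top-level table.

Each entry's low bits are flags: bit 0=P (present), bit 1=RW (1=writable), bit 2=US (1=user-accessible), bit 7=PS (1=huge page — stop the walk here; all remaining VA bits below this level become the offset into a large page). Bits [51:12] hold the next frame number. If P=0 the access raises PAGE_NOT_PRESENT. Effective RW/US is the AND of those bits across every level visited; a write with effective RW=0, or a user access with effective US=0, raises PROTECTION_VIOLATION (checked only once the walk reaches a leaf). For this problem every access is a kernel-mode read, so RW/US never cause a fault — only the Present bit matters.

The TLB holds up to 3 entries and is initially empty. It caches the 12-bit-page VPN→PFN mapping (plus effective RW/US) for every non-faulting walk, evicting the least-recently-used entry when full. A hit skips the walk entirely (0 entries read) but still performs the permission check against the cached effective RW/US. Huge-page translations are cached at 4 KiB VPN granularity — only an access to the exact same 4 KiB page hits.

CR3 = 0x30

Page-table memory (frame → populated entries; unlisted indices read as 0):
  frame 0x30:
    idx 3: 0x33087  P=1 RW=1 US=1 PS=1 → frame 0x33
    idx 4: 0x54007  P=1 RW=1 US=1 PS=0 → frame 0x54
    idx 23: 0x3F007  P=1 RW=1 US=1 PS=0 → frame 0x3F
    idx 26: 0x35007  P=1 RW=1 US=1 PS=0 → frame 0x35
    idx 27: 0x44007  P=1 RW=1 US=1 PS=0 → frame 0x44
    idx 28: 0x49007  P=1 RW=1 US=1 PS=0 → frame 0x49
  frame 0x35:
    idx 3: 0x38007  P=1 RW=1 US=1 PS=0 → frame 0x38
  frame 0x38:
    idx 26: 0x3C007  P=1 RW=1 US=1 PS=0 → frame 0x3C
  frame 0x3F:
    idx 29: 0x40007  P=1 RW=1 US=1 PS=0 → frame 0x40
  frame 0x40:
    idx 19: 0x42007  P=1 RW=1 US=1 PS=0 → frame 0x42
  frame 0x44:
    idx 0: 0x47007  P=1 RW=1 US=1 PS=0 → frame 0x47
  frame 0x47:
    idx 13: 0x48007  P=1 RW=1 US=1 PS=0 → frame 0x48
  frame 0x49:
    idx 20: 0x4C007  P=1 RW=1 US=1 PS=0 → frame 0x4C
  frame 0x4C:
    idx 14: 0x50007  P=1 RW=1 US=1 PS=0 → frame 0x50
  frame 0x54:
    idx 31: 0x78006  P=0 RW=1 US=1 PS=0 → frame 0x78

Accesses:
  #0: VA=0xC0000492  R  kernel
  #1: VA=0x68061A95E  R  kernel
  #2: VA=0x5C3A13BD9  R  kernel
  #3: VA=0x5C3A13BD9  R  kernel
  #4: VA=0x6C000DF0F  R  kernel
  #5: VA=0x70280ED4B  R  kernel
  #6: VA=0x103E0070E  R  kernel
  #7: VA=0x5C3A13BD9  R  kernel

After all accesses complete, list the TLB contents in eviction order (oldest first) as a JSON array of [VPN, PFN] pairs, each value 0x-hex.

Trace:
#0 VA=0xC0000492 (r,kernel):
  [0] read 0x30 idx=3: raw=0x33087 flags P=1 W=1 U=1 S=1
  ✓ 0x33492 (huge @L0)  — 1 lookups
#1 VA=0x68061A95E (r,kernel):
  [0] read 0x30 idx=26: raw=0x35007 flags P=1 W=1 U=1 S=0
  [1] read 0x35 idx=3: raw=0x38007 flags P=1 W=1 U=1 S=0
  [2] read 0x38 idx=26: raw=0x3C007 flags P=1 W=1 U=1 S=0
  ✓ 0x3C95E  — 3 lookups
#2 VA=0x5C3A13BD9 (r,kernel):
  [0] read 0x30 idx=23: raw=0x3F007 flags P=1 W=1 U=1 S=0
  [1] read 0x3F idx=29: raw=0x40007 flags P=1 W=1 U=1 S=0
  [2] read 0x40 idx=19: raw=0x42007 flags P=1 W=1 U=1 S=0
  ✓ 0x42BD9  — 3 lookups
#3 VA=0x5C3A13BD9 (r,kernel):
  TLB hit vpn=0x5C3A13 → PA=0x42BD9
#4 VA=0x6C000DF0F (r,kernel):
  [0] read 0x30 idx=27: raw=0x44007 flags P=1 W=1 U=1 S=0
  [1] read 0x44 idx=0: raw=0x47007 flags P=1 W=1 U=1 S=0
  [2] read 0x47 idx=13: raw=0x48007 flags P=1 W=1 U=1 S=0
  ✓ 0x48F0F  — 3 lookups
#5 VA=0x70280ED4B (r,kernel):
  [0] read 0x30 idx=28: raw=0x49007 flags P=1 W=1 U=1 S=0
  [1] read 0x49 idx=20: raw=0x4C007 flags P=1 W=1 U=1 S=0
  [2] read 0x4C idx=14: raw=0x50007 flags P=1 W=1 U=1 S=0
  ✓ 0x50D4B  — 3 lookups
#6 VA=0x103E0070E (r,kernel):
  [0] read 0x30 idx=4: raw=0x54007 flags P=1 W=1 U=1 S=0
  [1] read 0x54 idx=31: raw=0x78006 flags P=0 W=1 U=1 S=0
  ✗ PAGE_NOT_PRESENT  [2 reads]
#7 VA=0x5C3A13BD9 (r,kernel):
  TLB hit vpn=0x5C3A13 → PA=0x42BD9

TLB: [["0x6C000D", "0x48"], ["0x70280E", "0x50"], ["0x5C3A13", "0x42"]]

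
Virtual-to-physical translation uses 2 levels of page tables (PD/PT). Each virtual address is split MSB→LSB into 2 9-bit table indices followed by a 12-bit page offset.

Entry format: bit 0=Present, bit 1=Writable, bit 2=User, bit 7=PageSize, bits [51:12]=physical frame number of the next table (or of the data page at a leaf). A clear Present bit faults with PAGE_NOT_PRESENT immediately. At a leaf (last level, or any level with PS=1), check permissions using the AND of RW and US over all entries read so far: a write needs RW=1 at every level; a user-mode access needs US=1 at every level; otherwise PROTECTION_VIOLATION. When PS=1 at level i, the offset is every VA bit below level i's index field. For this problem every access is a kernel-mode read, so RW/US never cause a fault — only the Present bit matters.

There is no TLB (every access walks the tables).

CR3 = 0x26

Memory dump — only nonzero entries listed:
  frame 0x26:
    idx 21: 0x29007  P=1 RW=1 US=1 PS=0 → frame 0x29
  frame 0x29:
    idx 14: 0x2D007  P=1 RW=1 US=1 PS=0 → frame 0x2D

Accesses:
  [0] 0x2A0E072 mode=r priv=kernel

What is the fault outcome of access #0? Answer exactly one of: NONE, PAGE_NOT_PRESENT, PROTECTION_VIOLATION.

Walk each access:
#0 VA=0x2A0E072 (r,kernel):
  [0] read 0x26 idx=21: raw=0x29007 flags P=1 W=1 U=1 S=0
  [1] read 0x29 idx=14: raw=0x2D007 flags P=1 W=1 U=1 S=0
  ✓ 0x2D072  — 2 lookups

Access #0 fault: NONE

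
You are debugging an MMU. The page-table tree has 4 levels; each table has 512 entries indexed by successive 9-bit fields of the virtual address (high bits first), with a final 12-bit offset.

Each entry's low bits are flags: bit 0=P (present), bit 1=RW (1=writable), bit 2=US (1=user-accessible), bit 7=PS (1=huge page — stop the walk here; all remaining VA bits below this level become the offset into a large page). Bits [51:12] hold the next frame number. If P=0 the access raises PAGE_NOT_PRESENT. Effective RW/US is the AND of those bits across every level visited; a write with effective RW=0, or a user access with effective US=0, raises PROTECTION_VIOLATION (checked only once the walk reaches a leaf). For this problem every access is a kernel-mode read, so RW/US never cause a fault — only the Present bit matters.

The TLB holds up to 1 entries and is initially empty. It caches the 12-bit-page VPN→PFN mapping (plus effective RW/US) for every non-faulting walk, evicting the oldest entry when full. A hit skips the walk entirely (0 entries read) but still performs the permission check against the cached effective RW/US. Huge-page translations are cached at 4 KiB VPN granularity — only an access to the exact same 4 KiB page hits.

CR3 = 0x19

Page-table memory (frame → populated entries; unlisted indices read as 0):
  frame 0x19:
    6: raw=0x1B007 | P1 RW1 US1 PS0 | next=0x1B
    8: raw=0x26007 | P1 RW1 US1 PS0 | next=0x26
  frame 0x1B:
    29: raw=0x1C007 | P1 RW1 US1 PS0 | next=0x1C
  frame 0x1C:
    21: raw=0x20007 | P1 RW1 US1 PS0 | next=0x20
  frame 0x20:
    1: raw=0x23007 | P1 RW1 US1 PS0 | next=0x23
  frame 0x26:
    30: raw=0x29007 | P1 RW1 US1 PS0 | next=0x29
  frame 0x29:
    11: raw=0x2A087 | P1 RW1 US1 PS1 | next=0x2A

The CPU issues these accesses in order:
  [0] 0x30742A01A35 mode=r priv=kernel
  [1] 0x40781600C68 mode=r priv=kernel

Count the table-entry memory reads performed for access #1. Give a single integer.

Walk each access:
#0 VA=0x30742A01A35 (r,kernel):
  lvl0: tbl 0x19, slot 6 ⇒ 0x1B007 (P1/RW1/US1/PS0)
  lvl1: tbl 0x1B, slot 29 ⇒ 0x1C007 (P1/RW1/US1/PS0)
  lvl2: tbl 0x1C, slot 21 ⇒ 0x20007 (P1/RW1/US1/PS0)
  lvl3: tbl 0x20, slot 1 ⇒ 0x23007 (P1/RW1/US1/PS0)
  ⇒ phys 0x23A35  [4 reads]
#1 VA=0x40781600C68 (r,kernel):
  lvl0: tbl 0x19, slot 8 ⇒ 0x26007 (P1/RW1/US1/PS0)
  lvl1: tbl 0x26, slot 30 ⇒ 0x29007 (P1/RW1/US1/PS0)
  lvl2: tbl 0x29, slot 11 ⇒ 0x2A087 (P1/RW1/US1/PS1)
  ⇒ phys 0x2AC68 (huge @L2)  [3 reads]

Entries read for #1: 3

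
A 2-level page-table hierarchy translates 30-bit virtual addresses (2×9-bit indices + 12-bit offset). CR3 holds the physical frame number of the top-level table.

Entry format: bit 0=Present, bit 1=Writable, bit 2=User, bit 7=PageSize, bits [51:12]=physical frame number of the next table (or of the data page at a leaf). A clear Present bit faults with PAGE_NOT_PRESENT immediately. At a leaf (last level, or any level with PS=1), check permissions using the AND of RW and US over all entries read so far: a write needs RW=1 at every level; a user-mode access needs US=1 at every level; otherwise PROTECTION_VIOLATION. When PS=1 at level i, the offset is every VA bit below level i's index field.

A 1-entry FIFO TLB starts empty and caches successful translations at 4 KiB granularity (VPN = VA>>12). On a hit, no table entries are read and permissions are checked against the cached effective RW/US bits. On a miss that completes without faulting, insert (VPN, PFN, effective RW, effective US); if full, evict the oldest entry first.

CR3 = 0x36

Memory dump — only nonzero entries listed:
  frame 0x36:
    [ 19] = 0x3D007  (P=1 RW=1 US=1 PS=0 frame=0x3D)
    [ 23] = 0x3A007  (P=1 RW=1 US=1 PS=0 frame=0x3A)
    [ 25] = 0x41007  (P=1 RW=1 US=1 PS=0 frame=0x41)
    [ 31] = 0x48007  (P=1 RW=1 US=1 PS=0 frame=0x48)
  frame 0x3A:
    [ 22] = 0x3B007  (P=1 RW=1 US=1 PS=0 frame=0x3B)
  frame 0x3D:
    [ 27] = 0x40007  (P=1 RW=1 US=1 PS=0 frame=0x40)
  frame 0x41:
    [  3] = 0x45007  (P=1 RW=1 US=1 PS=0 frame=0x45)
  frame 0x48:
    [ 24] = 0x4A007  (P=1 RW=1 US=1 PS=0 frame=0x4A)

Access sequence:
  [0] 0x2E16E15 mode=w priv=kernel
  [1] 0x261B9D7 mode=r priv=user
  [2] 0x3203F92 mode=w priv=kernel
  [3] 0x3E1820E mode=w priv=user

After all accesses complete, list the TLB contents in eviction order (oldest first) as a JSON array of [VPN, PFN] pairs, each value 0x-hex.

Trace:
#0 VA=0x2E16E15 (w,kernel):
  [0] read 0x36 idx=23: raw=0x3A007 flags P=1 W=1 U=1 S=0
  [1] read 0x3A idx=22: raw=0x3B007 flags P=1 W=1 U=1 S=0
  ✓ 0x3BE15  — 2 lookups
#1 VA=0x261B9D7 (r,user):
  [0] read 0x36 idx=19: raw=0x3D007 flags P=1 W=1 U=1 S=0
  [1] read 0x3D idx=27: raw=0x40007 flags P=1 W=1 U=1 S=0
  ✓ 0x409D7  — 2 lookups
#2 VA=0x3203F92 (w,kernel):
  [0] read 0x36 idx=25: raw=0x41007 flags P=1 W=1 U=1 S=0
  [1] read 0x41 idx=3: raw=0x45007 flags P=1 W=1 U=1 S=0
  ✓ 0x45F92  — 2 lookups
#3 VA=0x3E1820E (w,user):
  [0] read 0x36 idx=31: raw=0x48007 flags P=1 W=1 U=1 S=0
  [1] read 0x48 idx=24: raw=0x4A007 flags P=1 W=1 U=1 S=0
  ✓ 0x4A20E  — 2 lookups

TLB: [["0x3E18", "0x4A"]]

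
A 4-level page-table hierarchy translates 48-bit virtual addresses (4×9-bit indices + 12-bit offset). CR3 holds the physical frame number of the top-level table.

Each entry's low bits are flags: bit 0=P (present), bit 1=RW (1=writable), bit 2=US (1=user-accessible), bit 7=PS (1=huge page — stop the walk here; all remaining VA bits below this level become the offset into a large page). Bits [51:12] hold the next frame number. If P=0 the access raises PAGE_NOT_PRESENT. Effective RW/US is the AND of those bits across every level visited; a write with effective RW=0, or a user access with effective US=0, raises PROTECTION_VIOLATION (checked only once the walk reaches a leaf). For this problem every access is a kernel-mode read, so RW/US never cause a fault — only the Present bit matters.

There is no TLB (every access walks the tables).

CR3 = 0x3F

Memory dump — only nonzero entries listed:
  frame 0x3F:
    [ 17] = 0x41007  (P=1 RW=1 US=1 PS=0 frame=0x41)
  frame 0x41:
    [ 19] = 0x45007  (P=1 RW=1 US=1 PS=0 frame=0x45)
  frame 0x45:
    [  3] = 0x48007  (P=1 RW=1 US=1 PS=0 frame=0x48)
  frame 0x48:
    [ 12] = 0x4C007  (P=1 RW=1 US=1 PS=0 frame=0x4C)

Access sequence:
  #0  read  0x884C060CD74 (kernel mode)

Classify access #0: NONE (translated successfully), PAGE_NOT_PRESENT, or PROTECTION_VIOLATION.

Walk each access:
#0 VA=0x884C060CD74 (r,kernel):
  lvl0: tbl 0x3F, slot 17 ⇒ 0x41007 (P1/RW1/US1/PS0)
  lvl1: tbl 0x41, slot 19 ⇒ 0x45007 (P1/RW1/US1/PS0)
  lvl2: tbl 0x45, slot 3 ⇒ 0x48007 (P1/RW1/US1/PS0)
  lvl3: tbl 0x48, slot 12 ⇒ 0x4C007 (P1/RW1/US1/PS0)
  → PA=0x4CD74  (4 entries read)

Access #0 fault: NONE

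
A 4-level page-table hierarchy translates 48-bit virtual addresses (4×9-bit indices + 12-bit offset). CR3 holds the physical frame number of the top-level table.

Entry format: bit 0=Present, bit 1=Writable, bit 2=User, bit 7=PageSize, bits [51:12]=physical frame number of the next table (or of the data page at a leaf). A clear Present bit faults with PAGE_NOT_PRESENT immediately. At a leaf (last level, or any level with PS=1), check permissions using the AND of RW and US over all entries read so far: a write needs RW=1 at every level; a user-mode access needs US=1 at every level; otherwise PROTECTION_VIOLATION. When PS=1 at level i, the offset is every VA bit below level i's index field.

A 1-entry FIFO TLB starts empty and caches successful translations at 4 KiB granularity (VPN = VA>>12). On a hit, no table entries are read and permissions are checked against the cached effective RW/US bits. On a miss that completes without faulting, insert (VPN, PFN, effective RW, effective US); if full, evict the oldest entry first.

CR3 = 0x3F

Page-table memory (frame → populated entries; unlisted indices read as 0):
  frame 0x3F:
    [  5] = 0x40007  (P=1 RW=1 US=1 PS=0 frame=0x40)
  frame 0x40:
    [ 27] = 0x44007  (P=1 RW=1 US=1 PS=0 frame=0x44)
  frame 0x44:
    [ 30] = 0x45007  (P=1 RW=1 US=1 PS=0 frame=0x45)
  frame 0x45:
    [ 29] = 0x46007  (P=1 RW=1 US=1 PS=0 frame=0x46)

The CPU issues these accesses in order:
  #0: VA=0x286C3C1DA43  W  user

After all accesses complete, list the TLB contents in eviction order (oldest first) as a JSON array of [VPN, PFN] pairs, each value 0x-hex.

Per-access translation:
#0 VA=0x286C3C1DA43 (w,user):
  L0: frame=0x3F idx=5 entry=0x40007 [P=1 RW=1 US=1 PS=0]
  L1: frame=0x40 idx=27 entry=0x44007 [P=1 RW=1 US=1 PS=0]
  L2: frame=0x44 idx=30 entry=0x45007 [P=1 RW=1 US=1 PS=0]
  L3: frame=0x45 idx=29 entry=0x46007 [P=1 RW=1 US=1 PS=0]
  ⇒ phys 0x46A43  [4 reads]

TLB: [["0x286C3C1D", "0x46"]]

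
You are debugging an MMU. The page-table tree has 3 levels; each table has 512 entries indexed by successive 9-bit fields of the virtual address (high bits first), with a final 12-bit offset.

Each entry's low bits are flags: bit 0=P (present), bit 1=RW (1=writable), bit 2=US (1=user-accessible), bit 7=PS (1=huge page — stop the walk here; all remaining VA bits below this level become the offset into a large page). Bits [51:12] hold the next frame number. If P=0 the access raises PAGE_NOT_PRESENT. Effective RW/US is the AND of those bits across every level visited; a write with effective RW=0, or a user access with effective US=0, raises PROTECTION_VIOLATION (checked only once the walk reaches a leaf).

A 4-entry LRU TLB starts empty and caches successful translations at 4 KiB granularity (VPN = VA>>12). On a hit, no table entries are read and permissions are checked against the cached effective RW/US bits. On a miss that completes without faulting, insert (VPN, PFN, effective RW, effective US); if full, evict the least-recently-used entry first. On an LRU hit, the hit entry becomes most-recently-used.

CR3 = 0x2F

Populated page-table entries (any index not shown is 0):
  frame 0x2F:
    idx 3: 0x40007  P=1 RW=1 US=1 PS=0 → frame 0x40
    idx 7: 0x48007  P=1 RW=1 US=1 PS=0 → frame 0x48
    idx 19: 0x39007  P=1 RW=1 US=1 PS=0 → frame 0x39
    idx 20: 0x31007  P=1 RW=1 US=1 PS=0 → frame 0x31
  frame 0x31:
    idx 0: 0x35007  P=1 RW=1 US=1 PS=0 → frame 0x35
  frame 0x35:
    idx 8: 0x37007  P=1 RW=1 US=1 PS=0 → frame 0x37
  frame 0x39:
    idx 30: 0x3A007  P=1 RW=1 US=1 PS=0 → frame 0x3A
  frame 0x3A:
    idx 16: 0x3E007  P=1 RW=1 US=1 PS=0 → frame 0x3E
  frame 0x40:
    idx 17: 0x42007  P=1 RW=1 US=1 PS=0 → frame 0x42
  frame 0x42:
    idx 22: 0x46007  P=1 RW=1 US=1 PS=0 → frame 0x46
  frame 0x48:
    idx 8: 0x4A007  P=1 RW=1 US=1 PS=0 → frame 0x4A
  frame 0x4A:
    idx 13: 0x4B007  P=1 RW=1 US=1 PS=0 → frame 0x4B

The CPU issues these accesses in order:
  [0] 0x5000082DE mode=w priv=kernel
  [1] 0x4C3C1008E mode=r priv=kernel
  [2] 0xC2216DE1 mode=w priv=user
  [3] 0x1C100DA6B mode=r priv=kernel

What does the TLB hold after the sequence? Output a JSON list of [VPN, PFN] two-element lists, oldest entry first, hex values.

Per-access translation:
#0 VA=0x5000082DE (w,kernel):
  lvl0: tbl 0x2F, slot 20 ⇒ 0x31007 (P1/RW1/US1/PS0)
  lvl1: tbl 0x31, slot 0 ⇒ 0x35007 (P1/RW1/US1/PS0)
  lvl2: tbl 0x35, slot 8 ⇒ 0x37007 (P1/RW1/US1/PS0)
  ⇒ phys 0x372DE  [3 reads]
#1 VA=0x4C3C1008E (r,kernel):
  lvl0: tbl 0x2F, slot 19 ⇒ 0x39007 (P1/RW1/US1/PS0)
  lvl1: tbl 0x39, slot 30 ⇒ 0x3A007 (P1/RW1/US1/PS0)
  lvl2: tbl 0x3A, slot 16 ⇒ 0x3E007 (P1/RW1/US1/PS0)
  ⇒ phys 0x3E08E  [3 reads]
#2 VA=0xC2216DE1 (w,user):
  lvl0: tbl 0x2F, slot 3 ⇒ 0x40007 (P1/RW1/US1/PS0)
  lvl1: tbl 0x40, slot 17 ⇒ 0x42007 (P1/RW1/US1/PS0)
  lvl2: tbl 0x42, slot 22 ⇒ 0x46007 (P1/RW1/US1/PS0)
  ⇒ phys 0x46DE1  [3 reads]
#3 VA=0x1C100DA6B (r,kernel):
  lvl0: tbl 0x2F, slot 7 ⇒ 0x48007 (P1/RW1/US1/PS0)
  lvl1: tbl 0x48, slot 8 ⇒ 0x4A007 (P1/RW1/US1/PS0)
  lvl2: tbl 0x4A, slot 13 ⇒ 0x4B007 (P1/RW1/US1/PS0)
  ⇒ phys 0x4BA6B  [3 reads]

TLB: [["0x500008", "0x37"], ["0x4C3C10", "0x3E"], ["0xC2216", "0x46"], ["0x1C100D", "0x4B"]]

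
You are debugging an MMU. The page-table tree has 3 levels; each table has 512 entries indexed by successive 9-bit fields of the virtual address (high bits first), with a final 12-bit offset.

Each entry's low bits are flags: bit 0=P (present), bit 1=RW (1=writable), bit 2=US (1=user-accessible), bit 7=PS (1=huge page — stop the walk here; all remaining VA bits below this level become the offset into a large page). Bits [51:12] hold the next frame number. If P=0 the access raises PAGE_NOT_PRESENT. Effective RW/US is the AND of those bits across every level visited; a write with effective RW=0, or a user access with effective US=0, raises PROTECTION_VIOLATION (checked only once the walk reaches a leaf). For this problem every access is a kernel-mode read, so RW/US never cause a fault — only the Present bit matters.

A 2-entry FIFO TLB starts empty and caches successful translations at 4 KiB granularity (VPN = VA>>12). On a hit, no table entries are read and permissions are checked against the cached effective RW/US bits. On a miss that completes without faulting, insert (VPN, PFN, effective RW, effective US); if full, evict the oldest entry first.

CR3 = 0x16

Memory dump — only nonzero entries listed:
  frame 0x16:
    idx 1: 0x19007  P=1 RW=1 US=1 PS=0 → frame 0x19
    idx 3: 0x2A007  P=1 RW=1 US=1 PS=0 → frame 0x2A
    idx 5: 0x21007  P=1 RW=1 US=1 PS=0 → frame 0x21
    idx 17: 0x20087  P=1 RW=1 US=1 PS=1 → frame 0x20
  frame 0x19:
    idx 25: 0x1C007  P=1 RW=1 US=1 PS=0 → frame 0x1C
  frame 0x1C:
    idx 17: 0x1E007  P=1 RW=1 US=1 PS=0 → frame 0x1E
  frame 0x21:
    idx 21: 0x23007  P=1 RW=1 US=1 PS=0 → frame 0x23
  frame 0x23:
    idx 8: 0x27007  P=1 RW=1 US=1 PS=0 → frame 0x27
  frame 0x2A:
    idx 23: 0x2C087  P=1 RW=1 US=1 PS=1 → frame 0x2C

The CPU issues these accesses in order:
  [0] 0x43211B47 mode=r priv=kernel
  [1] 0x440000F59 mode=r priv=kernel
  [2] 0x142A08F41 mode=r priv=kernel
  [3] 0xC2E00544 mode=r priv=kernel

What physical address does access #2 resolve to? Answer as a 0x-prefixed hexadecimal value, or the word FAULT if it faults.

Trace:
#0 VA=0x43211B47 (r,kernel):
  lvl0: tbl 0x16, slot 1 ⇒ 0x19007 (P1/RW1/US1/PS0)
  lvl1: tbl 0x19, slot 25 ⇒ 0x1C007 (P1/RW1/US1/PS0)
  lvl2: tbl 0x1C, slot 17 ⇒ 0x1E007 (P1/RW1/US1/PS0)
  ⇒ phys 0x1EB47  [3 reads]
#1 VA=0x440000F59 (r,kernel):
  lvl0: tbl 0x16, slot 17 ⇒ 0x20087 (P1/RW1/US1/PS1)
  ⇒ phys 0x20F59 (huge @L0)  [1 reads]
#2 VA=0x142A08F41 (r,kernel):
  lvl0: tbl 0x16, slot 5 ⇒ 0x21007 (P1/RW1/US1/PS0)
  lvl1: tbl 0x21, slot 21 ⇒ 0x23007 (P1/RW1/US1/PS0)
  lvl2: tbl 0x23, slot 8 ⇒ 0x27007 (P1/RW1/US1/PS0)
  ⇒ phys 0x27F41  [3 reads]
#3 VA=0xC2E00544 (r,kernel):
  lvl0: tbl 0x16, slot 3 ⇒ 0x2A007 (P1/RW1/US1/PS0)
  lvl1: tbl 0x2A, slot 23 ⇒ 0x2C087 (P1/RW1/US1/PS1)
  ⇒ phys 0x2C544 (huge @L1)  [2 reads]

Access #2 PA: 0x27F41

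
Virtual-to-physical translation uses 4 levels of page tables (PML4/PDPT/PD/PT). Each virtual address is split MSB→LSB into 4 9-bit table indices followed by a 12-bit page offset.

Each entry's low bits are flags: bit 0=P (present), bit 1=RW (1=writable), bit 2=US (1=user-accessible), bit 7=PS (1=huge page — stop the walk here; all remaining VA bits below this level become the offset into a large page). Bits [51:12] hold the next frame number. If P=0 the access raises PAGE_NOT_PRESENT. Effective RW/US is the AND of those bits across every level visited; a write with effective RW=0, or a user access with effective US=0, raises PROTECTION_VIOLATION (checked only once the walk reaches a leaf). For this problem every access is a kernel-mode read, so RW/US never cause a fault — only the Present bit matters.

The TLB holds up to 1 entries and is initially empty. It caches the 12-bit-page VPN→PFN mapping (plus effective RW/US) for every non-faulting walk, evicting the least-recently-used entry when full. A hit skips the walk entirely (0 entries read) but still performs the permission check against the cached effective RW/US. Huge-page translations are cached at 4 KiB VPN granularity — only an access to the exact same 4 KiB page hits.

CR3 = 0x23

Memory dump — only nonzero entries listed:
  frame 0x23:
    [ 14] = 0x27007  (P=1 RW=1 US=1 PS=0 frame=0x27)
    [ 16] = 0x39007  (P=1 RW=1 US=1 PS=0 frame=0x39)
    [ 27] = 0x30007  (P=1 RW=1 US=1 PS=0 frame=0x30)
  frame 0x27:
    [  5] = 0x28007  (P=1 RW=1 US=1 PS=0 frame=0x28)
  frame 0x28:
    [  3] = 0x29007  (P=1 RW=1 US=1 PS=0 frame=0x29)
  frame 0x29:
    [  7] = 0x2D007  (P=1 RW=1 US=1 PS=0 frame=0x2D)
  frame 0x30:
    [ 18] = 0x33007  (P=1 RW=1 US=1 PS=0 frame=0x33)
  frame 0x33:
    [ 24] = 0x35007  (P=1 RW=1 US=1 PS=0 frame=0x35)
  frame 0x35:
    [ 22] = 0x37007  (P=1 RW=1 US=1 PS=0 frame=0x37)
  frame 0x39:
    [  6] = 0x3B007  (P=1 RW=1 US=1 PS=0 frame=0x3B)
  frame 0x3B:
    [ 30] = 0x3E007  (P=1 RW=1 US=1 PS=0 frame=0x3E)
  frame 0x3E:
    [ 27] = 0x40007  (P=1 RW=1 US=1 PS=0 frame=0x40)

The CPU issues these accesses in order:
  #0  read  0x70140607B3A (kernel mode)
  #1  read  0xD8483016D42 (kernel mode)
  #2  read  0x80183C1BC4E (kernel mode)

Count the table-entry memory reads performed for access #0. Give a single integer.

Trace:
#0 VA=0x70140607B3A (r,kernel):
  [0] read 0x23 idx=14: raw=0x27007 flags P=1 W=1 U=1 S=0
  [1] read 0x27 idx=5: raw=0x28007 flags P=1 W=1 U=1 S=0
  [2] read 0x28 idx=3: raw=0x29007 flags P=1 W=1 U=1 S=0
  [3] read 0x29 idx=7: raw=0x2D007 flags P=1 W=1 U=1 S=0
  ⇒ phys 0x2DB3A  [4 reads]
#1 VA=0xD8483016D42 (r,kernel):
  [0] read 0x23 idx=27: raw=0x30007 flags P=1 W=1 U=1 S=0
  [1] read 0x30 idx=18: raw=0x33007 flags P=1 W=1 U=1 S=0
  [2] read 0x33 idx=24: raw=0x35007 flags P=1 W=1 U=1 S=0
  [3] read 0x35 idx=22: raw=0x37007 flags P=1 W=1 U=1 S=0
  ⇒ phys 0x37D42  [4 reads]
#2 VA=0x80183C1BC4E (r,kernel):
  [0] read 0x23 idx=16: raw=0x39007 flags P=1 W=1 U=1 S=0
  [1] read 0x39 idx=6: raw=0x3B007 flags P=1 W=1 U=1 S=0
  [2] read 0x3B idx=30: raw=0x3E007 flags P=1 W=1 U=1 S=0
  [3] read 0x3E idx=27: raw=0x40007 flags P=1 W=1 U=1 S=0
  ⇒ phys 0x40C4E  [4 reads]

Entries read for #0: 4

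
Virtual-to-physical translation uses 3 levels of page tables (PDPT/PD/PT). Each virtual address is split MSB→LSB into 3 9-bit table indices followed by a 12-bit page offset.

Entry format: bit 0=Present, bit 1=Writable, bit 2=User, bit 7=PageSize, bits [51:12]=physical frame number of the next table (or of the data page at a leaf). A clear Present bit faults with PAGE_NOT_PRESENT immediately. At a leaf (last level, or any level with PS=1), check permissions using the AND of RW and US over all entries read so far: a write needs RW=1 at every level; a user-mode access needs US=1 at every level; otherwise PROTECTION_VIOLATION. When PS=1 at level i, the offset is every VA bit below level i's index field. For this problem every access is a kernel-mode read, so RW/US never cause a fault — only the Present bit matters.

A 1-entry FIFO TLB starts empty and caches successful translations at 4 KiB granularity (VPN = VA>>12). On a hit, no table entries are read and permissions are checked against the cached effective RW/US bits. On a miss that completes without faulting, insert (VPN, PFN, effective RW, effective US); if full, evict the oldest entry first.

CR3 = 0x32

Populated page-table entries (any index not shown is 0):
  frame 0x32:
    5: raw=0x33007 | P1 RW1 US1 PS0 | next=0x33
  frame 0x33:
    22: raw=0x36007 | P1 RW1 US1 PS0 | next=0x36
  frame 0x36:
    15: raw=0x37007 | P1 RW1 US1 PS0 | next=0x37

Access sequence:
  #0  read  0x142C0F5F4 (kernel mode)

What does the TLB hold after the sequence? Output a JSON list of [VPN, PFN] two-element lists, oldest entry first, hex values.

Trace:
#0 VA=0x142C0F5F4 (r,kernel):
  L0: frame=0x32 idx=5 entry=0x33007 [P=1 RW=1 US=1 PS=0]
  L1: frame=0x33 idx=22 entry=0x36007 [P=1 RW=1 US=1 PS=0]
  L2: frame=0x36 idx=15 entry=0x37007 [P=1 RW=1 US=1 PS=0]
  → PA=0x375F4  (3 entries read)

TLB: [["0x142C0F", "0x37"]]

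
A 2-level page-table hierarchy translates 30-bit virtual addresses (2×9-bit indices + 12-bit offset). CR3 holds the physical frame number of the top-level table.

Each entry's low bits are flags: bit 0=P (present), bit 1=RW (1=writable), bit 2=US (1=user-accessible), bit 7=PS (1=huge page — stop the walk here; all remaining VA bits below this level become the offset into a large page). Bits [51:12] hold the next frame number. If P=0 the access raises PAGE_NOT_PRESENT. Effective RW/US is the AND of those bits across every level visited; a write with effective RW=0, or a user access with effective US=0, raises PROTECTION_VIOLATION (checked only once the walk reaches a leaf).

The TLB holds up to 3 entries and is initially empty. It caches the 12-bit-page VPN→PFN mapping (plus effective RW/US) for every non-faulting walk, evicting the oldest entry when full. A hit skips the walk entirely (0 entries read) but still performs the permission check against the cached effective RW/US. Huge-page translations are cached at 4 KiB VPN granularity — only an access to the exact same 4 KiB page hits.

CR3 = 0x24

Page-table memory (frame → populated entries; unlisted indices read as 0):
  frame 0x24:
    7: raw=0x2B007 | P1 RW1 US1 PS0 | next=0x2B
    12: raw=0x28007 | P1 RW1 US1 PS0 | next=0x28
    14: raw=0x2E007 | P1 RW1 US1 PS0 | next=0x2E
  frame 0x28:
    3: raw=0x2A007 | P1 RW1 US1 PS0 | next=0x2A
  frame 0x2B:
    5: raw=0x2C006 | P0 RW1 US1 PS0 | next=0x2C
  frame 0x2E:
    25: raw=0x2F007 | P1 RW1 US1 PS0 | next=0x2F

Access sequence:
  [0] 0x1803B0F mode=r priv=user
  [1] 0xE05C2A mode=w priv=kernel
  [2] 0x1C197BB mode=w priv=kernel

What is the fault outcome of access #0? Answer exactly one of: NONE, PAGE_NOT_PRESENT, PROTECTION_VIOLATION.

Per-access translation:
#0 VA=0x1803B0F (r,user):
  [0] read 0x24 idx=12: raw=0x28007 flags P=1 W=1 U=1 S=0
  [1] read 0x28 idx=3: raw=0x2A007 flags P=1 W=1 U=1 S=0
  ✓ 0x2AB0F  — 2 lookups
#1 VA=0xE05C2A (w,kernel):
  [0] read 0x24 idx=7: raw=0x2B007 flags P=1 W=1 U=1 S=0
  [1] read 0x2B idx=5: raw=0x2C006 flags P=0 W=1 U=1 S=0
  ⇒ fault: PAGE_NOT_PRESENT  — 2 lookups
#2 VA=0x1C197BB (w,kernel):
  [0] read 0x24 idx=14: raw=0x2E007 flags P=1 W=1 U=1 S=0
  [1] read 0x2E idx=25: raw=0x2F007 flags P=1 W=1 U=1 S=0
  ✓ 0x2F7BB  — 2 lookups

Access #0 fault: NONE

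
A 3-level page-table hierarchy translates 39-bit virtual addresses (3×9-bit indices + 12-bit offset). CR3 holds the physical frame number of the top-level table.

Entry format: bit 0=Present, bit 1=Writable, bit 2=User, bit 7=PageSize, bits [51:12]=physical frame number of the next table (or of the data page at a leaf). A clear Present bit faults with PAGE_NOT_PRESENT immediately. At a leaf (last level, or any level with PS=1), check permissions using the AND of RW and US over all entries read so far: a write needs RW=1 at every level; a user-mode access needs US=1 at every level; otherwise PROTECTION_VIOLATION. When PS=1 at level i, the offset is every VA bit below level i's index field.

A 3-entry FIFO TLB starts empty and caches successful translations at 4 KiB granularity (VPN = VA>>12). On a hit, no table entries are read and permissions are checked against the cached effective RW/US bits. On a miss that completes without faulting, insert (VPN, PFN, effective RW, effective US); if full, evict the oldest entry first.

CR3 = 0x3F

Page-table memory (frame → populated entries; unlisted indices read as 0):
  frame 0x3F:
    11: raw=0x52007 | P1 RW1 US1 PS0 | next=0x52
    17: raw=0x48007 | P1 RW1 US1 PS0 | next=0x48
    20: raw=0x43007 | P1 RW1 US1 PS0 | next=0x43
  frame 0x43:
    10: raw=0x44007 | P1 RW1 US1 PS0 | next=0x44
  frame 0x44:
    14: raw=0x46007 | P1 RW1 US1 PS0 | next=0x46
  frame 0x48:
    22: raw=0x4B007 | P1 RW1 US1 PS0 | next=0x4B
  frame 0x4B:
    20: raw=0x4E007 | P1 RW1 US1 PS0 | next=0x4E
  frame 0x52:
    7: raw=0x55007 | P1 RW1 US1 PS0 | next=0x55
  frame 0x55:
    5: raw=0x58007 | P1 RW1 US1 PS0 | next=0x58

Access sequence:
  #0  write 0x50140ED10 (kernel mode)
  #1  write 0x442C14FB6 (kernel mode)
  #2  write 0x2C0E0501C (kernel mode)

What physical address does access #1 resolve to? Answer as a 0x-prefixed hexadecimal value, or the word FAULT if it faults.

Trace:
#0 VA=0x50140ED10 (w,kernel):
  L0 @0x3F[20] → 0x43007  P=1,RW=1,US=1,PS=0
  L1 @0x43[10] → 0x44007  P=1,RW=1,US=1,PS=0
  L2 @0x44[14] → 0x46007  P=1,RW=1,US=1,PS=0
  ✓ 0x46D10  — 3 lookups
#1 VA=0x442C14FB6 (w,kernel):
  L0 @0x3F[17] → 0x48007  P=1,RW=1,US=1,PS=0
  L1 @0x48[22] → 0x4B007  P=1,RW=1,US=1,PS=0
  L2 @0x4B[20] → 0x4E007  P=1,RW=1,US=1,PS=0
  ✓ 0x4EFB6  — 3 lookups
#2 VA=0x2C0E0501C (w,kernel):
  L0 @0x3F[11] → 0x52007  P=1,RW=1,US=1,PS=0
  L1 @0x52[7] → 0x55007  P=1,RW=1,US=1,PS=0
  L2 @0x55[5] → 0x58007  P=1,RW=1,US=1,PS=0
  ✓ 0x5801C  — 3 lookups

Access #1 PA: 0x4EFB6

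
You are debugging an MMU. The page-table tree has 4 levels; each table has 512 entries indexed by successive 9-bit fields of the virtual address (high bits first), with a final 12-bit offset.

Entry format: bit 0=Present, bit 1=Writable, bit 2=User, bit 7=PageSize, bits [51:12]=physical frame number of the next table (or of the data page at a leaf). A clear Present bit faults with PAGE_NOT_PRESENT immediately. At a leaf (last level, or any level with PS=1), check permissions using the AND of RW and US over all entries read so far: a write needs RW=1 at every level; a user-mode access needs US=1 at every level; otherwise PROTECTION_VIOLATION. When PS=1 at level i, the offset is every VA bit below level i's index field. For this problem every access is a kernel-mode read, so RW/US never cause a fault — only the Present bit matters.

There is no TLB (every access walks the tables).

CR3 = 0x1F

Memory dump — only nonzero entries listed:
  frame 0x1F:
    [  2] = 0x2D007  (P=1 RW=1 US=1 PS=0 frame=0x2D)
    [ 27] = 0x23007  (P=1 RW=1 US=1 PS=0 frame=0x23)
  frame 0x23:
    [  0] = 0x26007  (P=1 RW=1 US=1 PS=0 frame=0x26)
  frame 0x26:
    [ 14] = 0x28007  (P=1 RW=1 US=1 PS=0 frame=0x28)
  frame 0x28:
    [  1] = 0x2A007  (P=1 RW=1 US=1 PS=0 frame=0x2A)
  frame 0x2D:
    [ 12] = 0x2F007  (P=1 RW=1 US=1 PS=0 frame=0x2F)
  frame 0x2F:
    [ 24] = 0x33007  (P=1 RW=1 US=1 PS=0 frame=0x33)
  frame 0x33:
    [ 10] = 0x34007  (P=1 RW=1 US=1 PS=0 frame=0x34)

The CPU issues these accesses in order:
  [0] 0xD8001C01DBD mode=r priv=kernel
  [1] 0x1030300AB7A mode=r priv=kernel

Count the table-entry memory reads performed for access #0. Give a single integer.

Per-access translation:
#0 VA=0xD8001C01DBD (r,kernel):
  L0 @0x1F[27] → 0x23007  P=1,RW=1,US=1,PS=0
  L1 @0x23[0] → 0x26007  P=1,RW=1,US=1,PS=0
  L2 @0x26[14] → 0x28007  P=1,RW=1,US=1,PS=0
  L3 @0x28[1] → 0x2A007  P=1,RW=1,US=1,PS=0
  ✓ 0x2ADBD  — 4 lookups
#1 VA=0x1030300AB7A (r,kernel):
  L0 @0x1F[2] → 0x2D007  P=1,RW=1,US=1,PS=0
  L1 @0x2D[12] → 0x2F007  P=1,RW=1,US=1,PS=0
  L2 @0x2F[24] → 0x33007  P=1,RW=1,US=1,PS=0
  L3 @0x33[10] → 0x34007  P=1,RW=1,US=1,PS=0
  ✓ 0x34B7A  — 4 lookups

Entries read for #0: 4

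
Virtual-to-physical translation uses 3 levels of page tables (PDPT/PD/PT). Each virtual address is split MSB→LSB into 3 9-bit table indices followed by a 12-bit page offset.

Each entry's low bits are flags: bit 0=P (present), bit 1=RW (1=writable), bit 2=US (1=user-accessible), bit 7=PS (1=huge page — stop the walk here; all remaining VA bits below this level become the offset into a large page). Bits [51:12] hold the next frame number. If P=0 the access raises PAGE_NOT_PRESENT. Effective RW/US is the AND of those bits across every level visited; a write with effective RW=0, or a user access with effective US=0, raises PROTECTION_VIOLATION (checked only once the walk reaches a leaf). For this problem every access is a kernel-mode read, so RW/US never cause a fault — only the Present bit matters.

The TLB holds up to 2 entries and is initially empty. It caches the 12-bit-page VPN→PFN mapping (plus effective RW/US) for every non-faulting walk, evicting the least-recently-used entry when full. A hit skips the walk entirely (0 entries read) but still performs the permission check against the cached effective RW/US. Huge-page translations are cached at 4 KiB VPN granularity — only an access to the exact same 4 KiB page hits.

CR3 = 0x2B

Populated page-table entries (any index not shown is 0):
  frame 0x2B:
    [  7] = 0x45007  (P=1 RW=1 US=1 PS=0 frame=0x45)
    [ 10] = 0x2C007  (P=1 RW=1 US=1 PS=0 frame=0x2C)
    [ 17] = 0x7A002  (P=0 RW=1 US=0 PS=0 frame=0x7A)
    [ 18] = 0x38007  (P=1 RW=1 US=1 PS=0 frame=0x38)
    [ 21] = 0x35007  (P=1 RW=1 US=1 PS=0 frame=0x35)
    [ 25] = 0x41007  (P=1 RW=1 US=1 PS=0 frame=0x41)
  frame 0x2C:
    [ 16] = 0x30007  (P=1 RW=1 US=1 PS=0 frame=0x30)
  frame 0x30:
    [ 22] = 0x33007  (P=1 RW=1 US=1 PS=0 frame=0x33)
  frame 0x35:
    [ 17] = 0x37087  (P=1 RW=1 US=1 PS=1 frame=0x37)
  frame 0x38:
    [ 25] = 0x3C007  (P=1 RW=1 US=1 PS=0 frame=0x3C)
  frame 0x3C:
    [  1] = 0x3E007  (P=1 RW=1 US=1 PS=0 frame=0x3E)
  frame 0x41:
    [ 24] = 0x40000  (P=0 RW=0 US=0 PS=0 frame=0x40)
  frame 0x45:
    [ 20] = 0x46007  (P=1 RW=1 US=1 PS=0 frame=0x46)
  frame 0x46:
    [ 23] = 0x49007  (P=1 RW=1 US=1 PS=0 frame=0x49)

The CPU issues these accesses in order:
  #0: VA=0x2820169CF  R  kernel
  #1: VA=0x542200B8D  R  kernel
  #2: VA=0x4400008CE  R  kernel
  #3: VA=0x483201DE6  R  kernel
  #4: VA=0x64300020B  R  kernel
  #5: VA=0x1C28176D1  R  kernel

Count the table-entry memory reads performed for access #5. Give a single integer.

Trace:
#0 VA=0x2820169CF (r,kernel):
  lvl0: tbl 0x2B, slot 10 ⇒ 0x2C007 (P1/RW1/US1/PS0)
  lvl1: tbl 0x2C, slot 16 ⇒ 0x30007 (P1/RW1/US1/PS0)
  lvl2: tbl 0x30, slot 22 ⇒ 0x33007 (P1/RW1/US1/PS0)
  ✓ 0x339CF  — 3 lookups
#1 VA=0x542200B8D (r,kernel):
  lvl0: tbl 0x2B, slot 21 ⇒ 0x35007 (P1/RW1/US1/PS0)
  lvl1: tbl 0x35, slot 17 ⇒ 0x37087 (P1/RW1/US1/PS1)
  ✓ 0x37B8D (huge @L1)  — 2 lookups
#2 VA=0x4400008CE (r,kernel):
  lvl0: tbl 0x2B, slot 17 ⇒ 0x7A002 (P0/RW1/US0/PS0)
  → PAGE_NOT_PRESENT  (1 entries read)
#3 VA=0x483201DE6 (r,kernel):
  lvl0: tbl 0x2B, slot 18 ⇒ 0x38007 (P1/RW1/US1/PS0)
  lvl1: tbl 0x38, slot 25 ⇒ 0x3C007 (P1/RW1/US1/PS0)
  lvl2: tbl 0x3C, slot 1 ⇒ 0x3E007 (P1/RW1/US1/PS0)
  ✓ 0x3EDE6  — 3 lookups
#4 VA=0x64300020B (r,kernel):
  lvl0: tbl 0x2B, slot 25 ⇒ 0x41007 (P1/RW1/US1/PS0)
  lvl1: tbl 0x41, slot 24 ⇒ 0x40000 (P0/RW0/US0/PS0)
  → PAGE_NOT_PRESENT  (2 entries read)
#5 VA=0x1C28176D1 (r,kernel):
  lvl0: tbl 0x2B, slot 7 ⇒ 0x45007 (P1/RW1/US1/PS0)
  lvl1: tbl 0x45, slot 20 ⇒ 0x46007 (P1/RW1/US1/PS0)
  lvl2: tbl 0x46, slot 23 ⇒ 0x49007 (P1/RW1/US1/PS0)
  ✓ 0x496D1  — 3 lookups

Entries read for #5: 3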